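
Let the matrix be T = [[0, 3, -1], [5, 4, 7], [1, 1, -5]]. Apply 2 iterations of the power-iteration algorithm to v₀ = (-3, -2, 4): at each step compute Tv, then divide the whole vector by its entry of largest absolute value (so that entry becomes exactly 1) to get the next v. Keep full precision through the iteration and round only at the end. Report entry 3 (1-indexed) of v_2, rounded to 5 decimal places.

-0.58537

Tv0 = (-10.000000, 5.000000, -25.000000); divide by -25.000000 → v1 = (0.400000, -0.200000, 1.000000)
Tv1 = (-1.600000, 8.200000, -4.800000); divide by 8.200000 → v2 = (-0.195122, 1.000000, -0.585366)
Requested entry of v2: 120/-205 = -0.58537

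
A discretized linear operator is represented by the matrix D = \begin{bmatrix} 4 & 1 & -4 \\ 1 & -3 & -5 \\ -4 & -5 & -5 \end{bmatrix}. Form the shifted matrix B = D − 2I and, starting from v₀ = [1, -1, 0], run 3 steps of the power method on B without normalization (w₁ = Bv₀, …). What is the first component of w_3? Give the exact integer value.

138

B = D − 2I has rows (2, 1, -4); (1, -5, -5); (-4, -5, -7)
w1 = Bv₀ = (1, 6, 1)
w2 = Bw1 = (4, -34, -41)
w3 = Bw2 = (138, 379, 441)
Requested component of w3: 138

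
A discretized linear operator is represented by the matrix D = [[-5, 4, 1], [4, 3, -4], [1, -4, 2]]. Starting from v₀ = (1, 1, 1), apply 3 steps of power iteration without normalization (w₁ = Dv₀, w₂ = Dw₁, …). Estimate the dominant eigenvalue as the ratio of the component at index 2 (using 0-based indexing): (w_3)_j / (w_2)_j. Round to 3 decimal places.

4.929

w1 = Dv₀ = ((-5)·1 + 4·1 + 1·1; 4·1 + 3·1 + (-4)·1; 1·1 + (-4)·1 + 2·1) = (0, 3, -1)
w2 = Dw1 = ((-5)·0 + 4·3 + 1·(-1); 4·0 + 3·3 + (-4)·(-1); 1·0 + (-4)·3 + 2·(-1)) = (11, 13, -14)
w3 = Dw2 = (-17, 139, -69)
Ratio at component: -69 / -14 = 4.929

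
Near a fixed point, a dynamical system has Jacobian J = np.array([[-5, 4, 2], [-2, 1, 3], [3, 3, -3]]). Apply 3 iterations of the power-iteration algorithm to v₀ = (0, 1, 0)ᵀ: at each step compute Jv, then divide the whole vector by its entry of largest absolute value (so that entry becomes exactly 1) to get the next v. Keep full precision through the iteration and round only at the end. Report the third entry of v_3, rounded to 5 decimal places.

-0.60000

Jv0 = (4.000000, 1.000000, 3.000000); divide by 4.000000 → v1 = (1.000000, 0.250000, 0.750000)
Jv1 = (-2.500000, 0.500000, 1.500000); divide by -2.500000 → v2 = (1.000000, -0.200000, -0.600000)
Jv2 = (-7.000000, -4.000000, 4.200000); divide by -7.000000 → v3 = (1.000000, 0.571429, -0.600000)
Requested entry of v3: -42/70 = -0.60000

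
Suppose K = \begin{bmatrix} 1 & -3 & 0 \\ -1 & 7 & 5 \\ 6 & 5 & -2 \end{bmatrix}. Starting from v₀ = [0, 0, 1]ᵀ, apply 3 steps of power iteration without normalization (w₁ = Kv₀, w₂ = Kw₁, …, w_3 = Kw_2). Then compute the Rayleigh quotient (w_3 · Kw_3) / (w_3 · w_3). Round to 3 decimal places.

w1 = Kv₀ = (1·0 + (-3)·0 + 0·1; (-1)·0 + 7·0 + 5·1; 6·0 + 5·0 + (-2)·1) = (0, 5, -2)
w2 = Kw1 = (1·0 + (-3)·5 + 0·(-2); (-1)·0 + 7·5 + 5·(-2); 6·0 + 5·5 + (-2)·(-2)) = (-15, 25, 29)
w3 = Kw2 = (-90, 335, -23)
Kw3 = (-1095, 2320, 1181)
w3·Kw3 = (-90)·(-1095) + 335·2320 + (-23)·1181 = 848587; w3·w3 = (-90)·(-90) + 335·335 + (-23)·(-23) = 120854
λ ≈ 848587/120854 = 7.022

7.022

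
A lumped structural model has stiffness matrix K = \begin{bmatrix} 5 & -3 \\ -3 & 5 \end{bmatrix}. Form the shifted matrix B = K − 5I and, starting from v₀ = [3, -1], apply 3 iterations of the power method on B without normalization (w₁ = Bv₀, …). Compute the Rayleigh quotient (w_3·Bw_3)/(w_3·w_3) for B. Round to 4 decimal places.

B = K − 5I has rows (0, -3); (-3, 0)
w1 = Bv₀ = (0·3 + (-3)·(-1); (-3)·3 + 0·(-1)) = (3, -9)
w2 = Bw1 = (0·3 + (-3)·(-9); (-3)·3 + 0·(-9)) = (27, -9)
w3 = Bw2 = (27, -81)
Bw3 = (243, -81)
w3·Bw3 = 13122; w3·w3 = 7290; μ ≈ 13122/7290 = 1.8000

μ ≈ 1.8000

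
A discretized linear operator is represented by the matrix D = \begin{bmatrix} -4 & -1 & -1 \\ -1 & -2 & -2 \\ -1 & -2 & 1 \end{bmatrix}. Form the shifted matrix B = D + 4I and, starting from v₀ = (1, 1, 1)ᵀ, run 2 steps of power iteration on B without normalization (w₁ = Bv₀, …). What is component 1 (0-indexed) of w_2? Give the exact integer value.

B = D + 4I has rows (0, -1, -1); (-1, 2, -2); (-1, -2, 5)
w1 = Bv₀ = (0·1 + (-1)·1 + (-1)·1; (-1)·1 + 2·1 + (-2)·1; (-1)·1 + (-2)·1 + 5·1) = (-2, -1, 2)
w2 = Bw1 = (0·(-2) + (-1)·(-1) + (-1)·2; (-1)·(-2) + 2·(-1) + (-2)·2; (-1)·(-2) + (-2)·(-1) + 5·2) = (-1, -4, 14)
Requested component of w2: -4

-4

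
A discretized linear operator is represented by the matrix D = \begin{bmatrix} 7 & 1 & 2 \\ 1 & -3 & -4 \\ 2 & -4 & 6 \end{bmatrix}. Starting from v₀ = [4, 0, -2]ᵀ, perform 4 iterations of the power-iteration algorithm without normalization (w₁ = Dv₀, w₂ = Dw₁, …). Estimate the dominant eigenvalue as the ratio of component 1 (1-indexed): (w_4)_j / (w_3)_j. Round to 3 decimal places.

w1 = Dv₀ = (24, 12, -4)
w2 = Dw1 = (172, 4, -24)
w3 = Dw2 = (1160, 256, 184)
w4 = Dw3 = (8744, -344, 2400)
Ratio at component: 8744 / 1160 = 7.538

λ ≈ 7.538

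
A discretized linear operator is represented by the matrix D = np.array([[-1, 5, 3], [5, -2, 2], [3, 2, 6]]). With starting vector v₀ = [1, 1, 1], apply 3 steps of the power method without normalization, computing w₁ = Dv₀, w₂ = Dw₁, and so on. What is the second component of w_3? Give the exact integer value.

w1 = Dv₀ = ((-1)·1 + 5·1 + 3·1; 5·1 + (-2)·1 + 2·1; 3·1 + 2·1 + 6·1) = (7, 5, 11)
w2 = Dw1 = ((-1)·7 + 5·5 + 3·11; 5·7 + (-2)·5 + 2·11; 3·7 + 2·5 + 6·11) = (51, 47, 97)
w3 = Dw2 = (475, 355, 829)
The requested component of w3 is 355.

355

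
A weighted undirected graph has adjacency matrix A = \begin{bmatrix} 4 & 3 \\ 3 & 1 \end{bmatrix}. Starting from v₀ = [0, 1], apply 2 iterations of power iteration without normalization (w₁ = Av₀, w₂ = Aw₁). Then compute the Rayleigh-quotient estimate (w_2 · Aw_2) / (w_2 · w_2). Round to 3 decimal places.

w1 = Av₀ = (4·0 + 3·1; 3·0 + 1·1) = (3, 1)
w2 = Aw1 = (4·3 + 3·1; 3·3 + 1·1) = (15, 10)
Aw2 = (90, 55)
w2·Aw2 = 15·90 + 10·55 = 1900; w2·w2 = 15·15 + 10·10 = 325
λ ≈ 1900/325 = 5.846

5.846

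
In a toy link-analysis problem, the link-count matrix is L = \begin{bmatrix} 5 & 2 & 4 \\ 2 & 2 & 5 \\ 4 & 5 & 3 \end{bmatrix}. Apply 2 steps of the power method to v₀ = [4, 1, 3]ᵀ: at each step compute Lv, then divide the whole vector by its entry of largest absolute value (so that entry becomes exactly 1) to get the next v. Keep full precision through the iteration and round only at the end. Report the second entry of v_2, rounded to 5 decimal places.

Lv0 = (34.000000, 25.000000, 30.000000); divide by 34.000000 → v1 = (1.000000, 0.735294, 0.882353)
Lv1 = (10.000000, 7.882353, 10.323529); divide by 10.323529 → v2 = (0.968661, 0.763533, 1.000000)
Requested entry of v2: 268/351 = 0.76353

0.76353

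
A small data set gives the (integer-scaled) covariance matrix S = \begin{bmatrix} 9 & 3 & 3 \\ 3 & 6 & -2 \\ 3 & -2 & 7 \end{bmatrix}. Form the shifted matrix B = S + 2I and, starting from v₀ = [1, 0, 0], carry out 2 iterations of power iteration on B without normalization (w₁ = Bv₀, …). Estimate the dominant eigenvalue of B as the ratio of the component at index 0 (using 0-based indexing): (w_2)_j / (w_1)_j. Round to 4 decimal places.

B = S + 2I has rows (11, 3, 3); (3, 8, -2); (3, -2, 9)
w1 = Bv₀ = (11, 3, 3)
w2 = Bw1 = (139, 51, 54)
Ratio: 139/11 = 12.6364

μ ≈ 12.6364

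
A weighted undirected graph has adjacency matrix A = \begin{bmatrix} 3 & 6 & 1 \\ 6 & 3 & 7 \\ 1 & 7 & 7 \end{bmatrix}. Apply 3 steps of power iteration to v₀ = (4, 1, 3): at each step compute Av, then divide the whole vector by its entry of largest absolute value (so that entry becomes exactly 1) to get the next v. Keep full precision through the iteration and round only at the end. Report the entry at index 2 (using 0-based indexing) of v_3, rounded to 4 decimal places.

1.0000

Av0 = (21.00000, 48.00000, 32.00000); divide by 48.00000 → v1 = (0.43750, 1.00000, 0.66667)
Av1 = (7.97917, 10.29167, 12.10417); divide by 12.10417 → v2 = (0.65921, 0.85026, 1.00000)
Av2 = (8.07917, 13.50602, 13.61102); divide by 13.61102 → v3 = (0.59358, 0.99229, 1.00000)
Requested entry of v3: 7908/7908 = 1.0000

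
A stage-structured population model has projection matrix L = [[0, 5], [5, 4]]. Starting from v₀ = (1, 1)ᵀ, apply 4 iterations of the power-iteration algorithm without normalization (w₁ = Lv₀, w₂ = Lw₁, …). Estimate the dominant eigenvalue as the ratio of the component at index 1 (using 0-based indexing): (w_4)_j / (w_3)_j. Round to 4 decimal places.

w1 = Lv₀ = (0·1 + 5·1; 5·1 + 4·1) = (5, 9)
w2 = Lw1 = (0·5 + 5·9; 5·5 + 4·9) = (45, 61)
w3 = Lw2 = (305, 469)
w4 = Lw3 = (2345, 3401)
Ratio at component: 3401 / 469 = 7.2516

λ ≈ 7.2516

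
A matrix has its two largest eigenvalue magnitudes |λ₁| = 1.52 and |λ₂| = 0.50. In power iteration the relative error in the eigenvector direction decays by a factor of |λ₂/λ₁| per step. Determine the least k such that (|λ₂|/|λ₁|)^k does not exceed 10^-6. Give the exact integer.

|λ₂/λ₁| = 0.50/1.52 = 0.32895
Need k ≥ ln(10^-6) / ln(0.32895) = -13.8155 / -1.1119 ≈ 12.426
Smallest integer k satisfying the bound: 13

13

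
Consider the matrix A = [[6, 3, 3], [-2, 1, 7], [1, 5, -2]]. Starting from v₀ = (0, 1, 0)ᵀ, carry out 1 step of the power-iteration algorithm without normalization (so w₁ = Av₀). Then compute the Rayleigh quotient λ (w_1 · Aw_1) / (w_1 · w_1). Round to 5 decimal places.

3.65714

w1 = Av₀ = (6·0 + 3·1 + 3·0; (-2)·0 + 1·1 + 7·0; 1·0 + 5·1 + (-2)·0) = (3, 1, 5)
Aw1 = (36, 30, -2)
w1·Aw1 = 3·36 + 1·30 + 5·(-2) = 128; w1·w1 = 3·3 + 1·1 + 5·5 = 35
λ ≈ 128/35 = 3.65714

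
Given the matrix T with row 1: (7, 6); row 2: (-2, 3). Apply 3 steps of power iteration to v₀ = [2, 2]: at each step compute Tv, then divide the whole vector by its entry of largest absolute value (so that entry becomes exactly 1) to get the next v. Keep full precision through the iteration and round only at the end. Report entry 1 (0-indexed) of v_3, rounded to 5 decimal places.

Tv0 = (26.000000, 2.000000); divide by 26.000000 → v1 = (1.000000, 0.076923)
Tv1 = (7.461538, -1.769231); divide by 7.461538 → v2 = (1.000000, -0.237113)
Tv2 = (5.577320, -2.711340); divide by 5.577320 → v3 = (1.000000, -0.486137)
Requested entry of v3: -526/1082 = -0.48614

-0.48614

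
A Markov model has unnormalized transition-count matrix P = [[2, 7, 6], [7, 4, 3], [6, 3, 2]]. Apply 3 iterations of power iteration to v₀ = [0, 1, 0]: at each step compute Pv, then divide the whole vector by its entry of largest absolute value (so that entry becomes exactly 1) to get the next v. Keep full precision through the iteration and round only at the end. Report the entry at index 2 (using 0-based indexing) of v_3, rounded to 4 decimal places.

0.7034

Pv0 = (7.00000, 4.00000, 3.00000); divide by 7.00000 → v1 = (1.00000, 0.57143, 0.42857)
Pv1 = (8.57143, 10.57143, 8.57143); divide by 10.57143 → v2 = (0.81081, 1.00000, 0.81081)
Pv2 = (13.48649, 12.10811, 9.48649); divide by 13.48649 → v3 = (1.00000, 0.89780, 0.70341)
Requested entry of v3: 702/998 = 0.7034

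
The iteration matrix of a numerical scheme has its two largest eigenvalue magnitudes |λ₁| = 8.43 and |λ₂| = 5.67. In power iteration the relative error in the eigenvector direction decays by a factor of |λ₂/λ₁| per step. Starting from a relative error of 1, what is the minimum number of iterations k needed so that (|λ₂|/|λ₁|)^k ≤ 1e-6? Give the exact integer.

35

|λ₂/λ₁| = 5.67/8.43 = 0.67260
Need k ≥ ln(1e-6) / ln(0.67260) = -13.8155 / -0.3966 ≈ 34.834
Smallest integer k satisfying the bound: 35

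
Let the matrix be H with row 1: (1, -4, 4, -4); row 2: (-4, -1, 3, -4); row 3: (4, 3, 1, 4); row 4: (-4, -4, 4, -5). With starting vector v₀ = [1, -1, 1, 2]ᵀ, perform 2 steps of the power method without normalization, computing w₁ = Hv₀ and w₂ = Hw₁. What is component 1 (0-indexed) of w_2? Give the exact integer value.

w1 = Hv₀ = (1·1 + (-4)·(-1) + 4·1 + (-4)·2; (-4)·1 + (-1)·(-1) + 3·1 + (-4)·2; 4·1 + 3·(-1) + 1·1 + 4·2; (-4)·1 + (-4)·(-1) + 4·1 + (-5)·2) = (1, -8, 10, -6)
w2 = Hw1 = (1·1 + (-4)·(-8) + 4·10 + (-4)·(-6); (-4)·1 + (-1)·(-8) + 3·10 + (-4)·(-6); 4·1 + 3·(-8) + 1·10 + 4·(-6); (-4)·1 + (-4)·(-8) + 4·10 + (-5)·(-6)) = (97, 58, -34, 98)
The requested component of w2 is 58.

58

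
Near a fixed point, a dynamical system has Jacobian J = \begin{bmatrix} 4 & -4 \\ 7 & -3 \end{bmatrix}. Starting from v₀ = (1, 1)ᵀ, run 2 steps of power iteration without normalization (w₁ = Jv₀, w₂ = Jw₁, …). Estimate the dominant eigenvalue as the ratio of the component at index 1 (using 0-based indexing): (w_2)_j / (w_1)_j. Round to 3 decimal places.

-3.000

w1 = Jv₀ = (4·1 + (-4)·1; 7·1 + (-3)·1) = (0, 4)
w2 = Jw1 = (4·0 + (-4)·4; 7·0 + (-3)·4) = (-16, -12)
Ratio at component: -12 / 4 = -3.000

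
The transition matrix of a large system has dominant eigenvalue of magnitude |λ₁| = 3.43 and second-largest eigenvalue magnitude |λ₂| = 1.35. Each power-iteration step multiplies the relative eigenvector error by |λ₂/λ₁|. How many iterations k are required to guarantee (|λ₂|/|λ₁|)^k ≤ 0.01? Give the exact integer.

5

|λ₂/λ₁| = 1.35/3.43 = 0.39359
Need k ≥ ln(0.01) / ln(0.39359) = -4.6052 / -0.9325 ≈ 4.939
Smallest integer k satisfying the bound: 5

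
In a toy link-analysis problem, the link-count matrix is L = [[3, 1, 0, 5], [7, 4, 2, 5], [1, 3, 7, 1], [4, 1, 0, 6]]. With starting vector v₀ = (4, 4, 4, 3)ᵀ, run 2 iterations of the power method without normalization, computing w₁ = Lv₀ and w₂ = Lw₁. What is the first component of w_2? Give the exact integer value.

w1 = Lv₀ = (3·4 + 1·4 + 0·4 + 5·3; 7·4 + 4·4 + 2·4 + 5·3; 1·4 + 3·4 + 7·4 + 1·3; 4·4 + 1·4 + 0·4 + 6·3) = (31, 67, 47, 38)
w2 = Lw1 = (3·31 + 1·67 + 0·47 + 5·38; 7·31 + 4·67 + 2·47 + 5·38; 1·31 + 3·67 + 7·47 + 1·38; 4·31 + 1·67 + 0·47 + 6·38) = (350, 769, 599, 419)
The requested component of w2 is 350.

350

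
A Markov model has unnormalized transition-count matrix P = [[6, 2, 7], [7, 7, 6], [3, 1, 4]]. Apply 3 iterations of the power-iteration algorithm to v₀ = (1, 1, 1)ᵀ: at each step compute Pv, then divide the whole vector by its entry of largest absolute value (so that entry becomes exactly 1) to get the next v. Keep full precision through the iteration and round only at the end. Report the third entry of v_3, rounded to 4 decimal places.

0.3149

Pv0 = (15.00000, 20.00000, 8.00000); divide by 20.00000 → v1 = (0.75000, 1.00000, 0.40000)
Pv1 = (9.30000, 14.65000, 4.85000); divide by 14.65000 → v2 = (0.63481, 1.00000, 0.33106)
Pv2 = (8.12628, 13.43003, 4.22867); divide by 13.43003 → v3 = (0.60508, 1.00000, 0.31487)
Requested entry of v3: 1239/3935 = 0.3149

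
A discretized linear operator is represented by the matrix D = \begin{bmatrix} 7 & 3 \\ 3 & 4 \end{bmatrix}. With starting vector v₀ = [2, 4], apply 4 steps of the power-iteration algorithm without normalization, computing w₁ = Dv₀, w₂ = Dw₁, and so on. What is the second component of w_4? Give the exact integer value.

12334

w1 = Dv₀ = (7·2 + 3·4; 3·2 + 4·4) = (26, 22)
w2 = Dw1 = (7·26 + 3·22; 3·26 + 4·22) = (248, 166)
w3 = Dw2 = (2234, 1408)
w4 = Dw3 = (19862, 12334)
The requested component of w4 is 12334.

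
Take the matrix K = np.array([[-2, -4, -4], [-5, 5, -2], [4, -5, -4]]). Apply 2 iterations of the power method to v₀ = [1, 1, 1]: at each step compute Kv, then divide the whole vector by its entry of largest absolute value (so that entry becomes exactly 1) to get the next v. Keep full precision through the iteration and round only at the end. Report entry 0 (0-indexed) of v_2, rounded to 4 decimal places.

0.9600

Kv0 = (-10.00000, -2.00000, -5.00000); divide by -10.00000 → v1 = (1.00000, 0.20000, 0.50000)
Kv1 = (-4.80000, -5.00000, 1.00000); divide by -5.00000 → v2 = (0.96000, 1.00000, -0.20000)
Requested entry of v2: 48/50 = 0.9600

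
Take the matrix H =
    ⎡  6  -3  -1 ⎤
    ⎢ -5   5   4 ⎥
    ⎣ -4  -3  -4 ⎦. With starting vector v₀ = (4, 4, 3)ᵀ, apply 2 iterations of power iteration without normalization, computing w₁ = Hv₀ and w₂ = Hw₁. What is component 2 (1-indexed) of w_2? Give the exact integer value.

w1 = Hv₀ = (6·4 + (-3)·4 + (-1)·3; (-5)·4 + 5·4 + 4·3; (-4)·4 + (-3)·4 + (-4)·3) = (9, 12, -40)
w2 = Hw1 = (6·9 + (-3)·12 + (-1)·(-40); (-5)·9 + 5·12 + 4·(-40); (-4)·9 + (-3)·12 + (-4)·(-40)) = (58, -145, 88)
The requested component of w2 is -145.

-145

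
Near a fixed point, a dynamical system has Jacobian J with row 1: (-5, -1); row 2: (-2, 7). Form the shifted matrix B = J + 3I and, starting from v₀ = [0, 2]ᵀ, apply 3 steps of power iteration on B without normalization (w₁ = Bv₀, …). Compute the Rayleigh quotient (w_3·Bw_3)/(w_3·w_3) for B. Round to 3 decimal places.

B = J + 3I has rows (-2, -1); (-2, 10)
w1 = Bv₀ = (-2, 20)
w2 = Bw1 = (-16, 204)
w3 = Bw2 = (-172, 2072)
Bw3 = (-1728, 21064)
w3·Bw3 = 43941824; w3·w3 = 4322768; μ ≈ 43941824/4322768 = 10.165

μ ≈ 10.165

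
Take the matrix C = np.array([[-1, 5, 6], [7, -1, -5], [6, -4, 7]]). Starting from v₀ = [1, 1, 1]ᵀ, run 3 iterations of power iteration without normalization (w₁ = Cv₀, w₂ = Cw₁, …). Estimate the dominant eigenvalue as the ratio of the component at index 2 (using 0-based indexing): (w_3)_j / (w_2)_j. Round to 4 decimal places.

w1 = Cv₀ = ((-1)·1 + 5·1 + 6·1; 7·1 + (-1)·1 + (-5)·1; 6·1 + (-4)·1 + 7·1) = (10, 1, 9)
w2 = Cw1 = ((-1)·10 + 5·1 + 6·9; 7·10 + (-1)·1 + (-5)·9; 6·10 + (-4)·1 + 7·9) = (49, 24, 119)
w3 = Cw2 = (785, -276, 1031)
Ratio at component: 1031 / 119 = 8.6639

λ ≈ 8.6639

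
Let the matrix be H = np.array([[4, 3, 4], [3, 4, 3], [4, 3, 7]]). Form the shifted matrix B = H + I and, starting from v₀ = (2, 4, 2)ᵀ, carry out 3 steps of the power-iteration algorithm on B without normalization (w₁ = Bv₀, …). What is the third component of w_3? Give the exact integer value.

6666

B = H + I has rows (5, 3, 4); (3, 5, 3); (4, 3, 8)
w1 = Bv₀ = (5·2 + 3·4 + 4·2; 3·2 + 5·4 + 3·2; 4·2 + 3·4 + 8·2) = (30, 32, 36)
w2 = Bw1 = (5·30 + 3·32 + 4·36; 3·30 + 5·32 + 3·36; 4·30 + 3·32 + 8·36) = (390, 358, 504)
w3 = Bw2 = (5040, 4472, 6666)
Requested component of w3: 6666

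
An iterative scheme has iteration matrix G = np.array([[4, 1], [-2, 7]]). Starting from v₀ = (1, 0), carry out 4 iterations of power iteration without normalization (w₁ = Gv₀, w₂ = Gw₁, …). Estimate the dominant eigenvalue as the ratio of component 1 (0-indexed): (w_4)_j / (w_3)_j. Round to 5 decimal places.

7.37363

w1 = Gv₀ = (4·1 + 1·0; (-2)·1 + 7·0) = (4, -2)
w2 = Gw1 = (4·4 + 1·(-2); (-2)·4 + 7·(-2)) = (14, -22)
w3 = Gw2 = (34, -182)
w4 = Gw3 = (-46, -1342)
Ratio at component: -1342 / -182 = 7.37363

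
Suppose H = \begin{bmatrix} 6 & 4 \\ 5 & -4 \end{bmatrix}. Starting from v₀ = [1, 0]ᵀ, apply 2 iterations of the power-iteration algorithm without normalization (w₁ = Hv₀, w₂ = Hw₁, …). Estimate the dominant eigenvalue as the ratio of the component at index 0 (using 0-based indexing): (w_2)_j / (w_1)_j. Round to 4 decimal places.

w1 = Hv₀ = (6·1 + 4·0; 5·1 + (-4)·0) = (6, 5)
w2 = Hw1 = (6·6 + 4·5; 5·6 + (-4)·5) = (56, 10)
Ratio at component: 56 / 6 = 9.3333

9.3333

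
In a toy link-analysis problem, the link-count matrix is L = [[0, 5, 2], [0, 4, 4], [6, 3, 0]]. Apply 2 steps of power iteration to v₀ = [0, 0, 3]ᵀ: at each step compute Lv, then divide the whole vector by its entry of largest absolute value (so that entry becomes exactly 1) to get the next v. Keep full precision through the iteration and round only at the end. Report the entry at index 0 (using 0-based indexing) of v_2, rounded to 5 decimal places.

Lv0 = (6.000000, 12.000000, 0.000000); divide by 12.000000 → v1 = (0.500000, 1.000000, 0.000000)
Lv1 = (5.000000, 4.000000, 6.000000); divide by 6.000000 → v2 = (0.833333, 0.666667, 1.000000)
Requested entry of v2: 60/72 = 0.83333

0.83333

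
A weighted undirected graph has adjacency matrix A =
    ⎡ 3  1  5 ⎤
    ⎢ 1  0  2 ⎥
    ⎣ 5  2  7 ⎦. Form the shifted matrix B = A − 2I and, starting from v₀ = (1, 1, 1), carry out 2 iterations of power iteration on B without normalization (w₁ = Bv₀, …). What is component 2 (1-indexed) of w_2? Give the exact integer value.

29

B = A − 2I has rows (1, 1, 5); (1, -2, 2); (5, 2, 5)
w1 = Bv₀ = (7, 1, 12)
w2 = Bw1 = (68, 29, 97)
Requested component of w2: 29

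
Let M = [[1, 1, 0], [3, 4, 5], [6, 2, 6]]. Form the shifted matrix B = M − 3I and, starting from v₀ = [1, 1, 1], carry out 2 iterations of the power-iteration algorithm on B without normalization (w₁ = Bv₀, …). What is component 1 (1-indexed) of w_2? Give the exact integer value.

B = M − 3I has rows (-2, 1, 0); (3, 1, 5); (6, 2, 3)
w1 = Bv₀ = (-1, 9, 11)
w2 = Bw1 = (11, 61, 45)
Requested component of w2: 11

11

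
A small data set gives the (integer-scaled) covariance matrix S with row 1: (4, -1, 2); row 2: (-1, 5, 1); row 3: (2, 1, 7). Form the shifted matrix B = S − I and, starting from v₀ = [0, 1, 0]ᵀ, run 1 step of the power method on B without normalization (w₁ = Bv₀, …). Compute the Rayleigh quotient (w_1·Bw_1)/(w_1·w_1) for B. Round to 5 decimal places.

μ ≈ 4.72222

B = S − I has rows (3, -1, 2); (-1, 4, 1); (2, 1, 6)
w1 = Bv₀ = (3·0 + (-1)·1 + 2·0; (-1)·0 + 4·1 + 1·0; 2·0 + 1·1 + 6·0) = (-1, 4, 1)
Bw1 = (-5, 18, 8)
w1·Bw1 = 85; w1·w1 = 18; μ ≈ 85/18 = 4.72222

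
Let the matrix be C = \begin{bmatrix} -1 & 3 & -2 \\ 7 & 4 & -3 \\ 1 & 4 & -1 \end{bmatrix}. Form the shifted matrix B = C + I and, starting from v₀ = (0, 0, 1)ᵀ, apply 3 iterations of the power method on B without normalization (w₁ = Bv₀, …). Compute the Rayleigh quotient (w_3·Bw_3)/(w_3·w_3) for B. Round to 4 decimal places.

B = C + I has rows (0, 3, -2); (7, 5, -3); (1, 4, 0)
w1 = Bv₀ = (0·0 + 3·0 + (-2)·1; 7·0 + 5·0 + (-3)·1; 1·0 + 4·0 + 0·1) = (-2, -3, 0)
w2 = Bw1 = (0·(-2) + 3·(-3) + (-2)·0; 7·(-2) + 5·(-3) + (-3)·0; 1·(-2) + 4·(-3) + 0·0) = (-9, -29, -14)
w3 = Bw2 = (-59, -166, -125)
Bw3 = (-248, -868, -723)
w3·Bw3 = 249095; w3·w3 = 46662; μ ≈ 249095/46662 = 5.3383

5.3383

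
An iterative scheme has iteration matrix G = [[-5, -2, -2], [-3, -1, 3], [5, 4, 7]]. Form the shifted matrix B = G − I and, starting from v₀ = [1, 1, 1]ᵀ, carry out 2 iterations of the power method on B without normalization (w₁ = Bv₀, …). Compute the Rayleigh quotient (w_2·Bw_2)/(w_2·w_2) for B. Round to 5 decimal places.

μ ≈ -0.68210

B = G − I has rows (-6, -2, -2); (-3, -2, 3); (5, 4, 6)
w1 = Bv₀ = (-10, -2, 15)
w2 = Bw1 = (34, 79, 32)
Bw2 = (-426, -164, 678)
w2·Bw2 = -5744; w2·w2 = 8421; μ ≈ -5744/8421 = -0.68210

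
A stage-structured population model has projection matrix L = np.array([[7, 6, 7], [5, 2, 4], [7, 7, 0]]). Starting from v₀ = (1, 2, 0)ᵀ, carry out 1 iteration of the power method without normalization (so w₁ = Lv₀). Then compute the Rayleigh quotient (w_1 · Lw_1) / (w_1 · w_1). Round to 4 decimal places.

λ ≈ 13.8562

w1 = Lv₀ = (19, 9, 21)
Lw1 = (334, 197, 196)
w1·Lw1 = 19·334 + 9·197 + 21·196 = 12235; w1·w1 = 19·19 + 9·9 + 21·21 = 883
λ ≈ 12235/883 = 13.8562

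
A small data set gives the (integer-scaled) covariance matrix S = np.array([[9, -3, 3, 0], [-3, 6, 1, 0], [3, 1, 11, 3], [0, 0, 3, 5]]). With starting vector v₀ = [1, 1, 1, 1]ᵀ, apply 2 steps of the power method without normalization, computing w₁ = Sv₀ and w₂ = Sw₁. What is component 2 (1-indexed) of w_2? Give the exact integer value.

w1 = Sv₀ = (9·1 + (-3)·1 + 3·1 + 0·1; (-3)·1 + 6·1 + 1·1 + 0·1; 3·1 + 1·1 + 11·1 + 3·1; 0·1 + 0·1 + 3·1 + 5·1) = (9, 4, 18, 8)
w2 = Sw1 = (9·9 + (-3)·4 + 3·18 + 0·8; (-3)·9 + 6·4 + 1·18 + 0·8; 3·9 + 1·4 + 11·18 + 3·8; 0·9 + 0·4 + 3·18 + 5·8) = (123, 15, 253, 94)
The requested component of w2 is 15.

15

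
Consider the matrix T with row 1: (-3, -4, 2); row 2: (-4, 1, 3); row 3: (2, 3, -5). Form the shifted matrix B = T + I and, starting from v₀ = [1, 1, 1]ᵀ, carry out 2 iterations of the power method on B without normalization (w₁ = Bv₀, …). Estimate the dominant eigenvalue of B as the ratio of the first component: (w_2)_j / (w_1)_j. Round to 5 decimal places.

B = T + I has rows (-2, -4, 2); (-4, 2, 3); (2, 3, -4)
w1 = Bv₀ = (-4, 1, 1)
w2 = Bw1 = (6, 21, -9)
Ratio: 6/-4 = -1.50000

μ ≈ -1.50000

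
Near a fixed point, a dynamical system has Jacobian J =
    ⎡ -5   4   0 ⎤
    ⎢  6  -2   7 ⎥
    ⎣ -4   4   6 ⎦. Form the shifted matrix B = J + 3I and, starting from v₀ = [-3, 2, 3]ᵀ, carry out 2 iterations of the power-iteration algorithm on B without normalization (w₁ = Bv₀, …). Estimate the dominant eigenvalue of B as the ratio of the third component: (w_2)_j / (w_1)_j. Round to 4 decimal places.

B = J + 3I has rows (-2, 4, 0); (6, 1, 7); (-4, 4, 9)
w1 = Bv₀ = ((-2)·(-3) + 4·2 + 0·3; 6·(-3) + 1·2 + 7·3; (-4)·(-3) + 4·2 + 9·3) = (14, 5, 47)
w2 = Bw1 = ((-2)·14 + 4·5 + 0·47; 6·14 + 1·5 + 7·47; (-4)·14 + 4·5 + 9·47) = (-8, 418, 387)
Ratio: 387/47 = 8.2340

8.2340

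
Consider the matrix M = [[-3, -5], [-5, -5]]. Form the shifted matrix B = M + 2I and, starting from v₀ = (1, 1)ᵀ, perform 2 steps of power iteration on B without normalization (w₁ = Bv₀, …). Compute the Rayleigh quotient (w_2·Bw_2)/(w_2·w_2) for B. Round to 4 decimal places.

-7.0954

B = M + 2I has rows (-1, -5); (-5, -3)
w1 = Bv₀ = ((-1)·1 + (-5)·1; (-5)·1 + (-3)·1) = (-6, -8)
w2 = Bw1 = ((-1)·(-6) + (-5)·(-8); (-5)·(-6) + (-3)·(-8)) = (46, 54)
Bw2 = (-316, -392)
w2·Bw2 = -35704; w2·w2 = 5032; μ ≈ -35704/5032 = -7.0954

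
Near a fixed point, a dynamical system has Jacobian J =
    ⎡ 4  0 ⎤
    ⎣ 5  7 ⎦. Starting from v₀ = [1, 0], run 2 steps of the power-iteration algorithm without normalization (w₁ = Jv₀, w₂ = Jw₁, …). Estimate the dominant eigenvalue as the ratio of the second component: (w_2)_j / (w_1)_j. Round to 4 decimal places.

w1 = Jv₀ = (4·1 + 0·0; 5·1 + 7·0) = (4, 5)
w2 = Jw1 = (4·4 + 0·5; 5·4 + 7·5) = (16, 55)
Ratio at component: 55 / 5 = 11.0000

11.0000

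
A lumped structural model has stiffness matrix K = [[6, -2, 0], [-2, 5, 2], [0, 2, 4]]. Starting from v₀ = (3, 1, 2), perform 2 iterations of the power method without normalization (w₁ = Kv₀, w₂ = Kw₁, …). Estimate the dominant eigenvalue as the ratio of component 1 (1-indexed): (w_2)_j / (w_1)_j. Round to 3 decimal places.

5.625

w1 = Kv₀ = (16, 3, 10)
w2 = Kw1 = (90, 3, 46)
Ratio at component: 90 / 16 = 5.625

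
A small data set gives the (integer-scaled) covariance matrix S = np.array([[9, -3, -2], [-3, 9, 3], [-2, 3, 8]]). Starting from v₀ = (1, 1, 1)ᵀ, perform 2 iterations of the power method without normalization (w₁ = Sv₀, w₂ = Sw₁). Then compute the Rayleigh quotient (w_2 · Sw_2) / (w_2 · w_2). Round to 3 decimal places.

w1 = Sv₀ = (9·1 + (-3)·1 + (-2)·1; (-3)·1 + 9·1 + 3·1; (-2)·1 + 3·1 + 8·1) = (4, 9, 9)
w2 = Sw1 = (9·4 + (-3)·9 + (-2)·9; (-3)·4 + 9·9 + 3·9; (-2)·4 + 3·9 + 8·9) = (-9, 96, 91)
Sw2 = (-551, 1164, 1034)
w2·Sw2 = (-9)·(-551) + 96·1164 + 91·1034 = 210797; w2·w2 = (-9)·(-9) + 96·96 + 91·91 = 17578
λ ≈ 210797/17578 = 11.992

λ ≈ 11.992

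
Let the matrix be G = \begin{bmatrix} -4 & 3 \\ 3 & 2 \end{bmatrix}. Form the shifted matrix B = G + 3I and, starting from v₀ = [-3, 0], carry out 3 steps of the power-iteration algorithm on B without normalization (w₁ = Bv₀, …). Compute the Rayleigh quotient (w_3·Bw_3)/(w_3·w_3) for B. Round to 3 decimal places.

B = G + 3I has rows (-1, 3); (3, 5)
w1 = Bv₀ = ((-1)·(-3) + 3·0; 3·(-3) + 5·0) = (3, -9)
w2 = Bw1 = ((-1)·3 + 3·(-9); 3·3 + 5·(-9)) = (-30, -36)
w3 = Bw2 = (-78, -270)
Bw3 = (-732, -1584)
w3·Bw3 = 484776; w3·w3 = 78984; μ ≈ 484776/78984 = 6.138

6.138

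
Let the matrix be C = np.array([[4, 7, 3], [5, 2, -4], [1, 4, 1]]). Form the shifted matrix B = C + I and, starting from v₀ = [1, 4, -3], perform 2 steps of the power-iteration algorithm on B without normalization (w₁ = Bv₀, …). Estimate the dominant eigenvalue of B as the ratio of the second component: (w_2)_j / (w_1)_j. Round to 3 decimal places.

B = C + I has rows (5, 7, 3); (5, 3, -4); (1, 4, 2)
w1 = Bv₀ = (5·1 + 7·4 + 3·(-3); 5·1 + 3·4 + (-4)·(-3); 1·1 + 4·4 + 2·(-3)) = (24, 29, 11)
w2 = Bw1 = (5·24 + 7·29 + 3·11; 5·24 + 3·29 + (-4)·11; 1·24 + 4·29 + 2·11) = (356, 163, 162)
Ratio: 163/29 = 5.621

μ ≈ 5.621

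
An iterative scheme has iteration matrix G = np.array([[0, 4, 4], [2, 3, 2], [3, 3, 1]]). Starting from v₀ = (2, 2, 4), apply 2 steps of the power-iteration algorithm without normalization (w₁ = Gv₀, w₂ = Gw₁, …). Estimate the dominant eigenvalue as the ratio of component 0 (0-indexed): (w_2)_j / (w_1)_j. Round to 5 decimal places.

5.66667

w1 = Gv₀ = (24, 18, 16)
w2 = Gw1 = (136, 134, 142)
Ratio at component: 136 / 24 = 5.66667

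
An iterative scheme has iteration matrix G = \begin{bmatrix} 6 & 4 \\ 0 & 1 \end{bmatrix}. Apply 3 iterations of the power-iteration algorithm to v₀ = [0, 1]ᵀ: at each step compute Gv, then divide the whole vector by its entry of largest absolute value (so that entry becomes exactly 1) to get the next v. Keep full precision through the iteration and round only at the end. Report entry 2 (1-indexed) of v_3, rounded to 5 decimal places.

Gv0 = (4.000000, 1.000000); divide by 4.000000 → v1 = (1.000000, 0.250000)
Gv1 = (7.000000, 0.250000); divide by 7.000000 → v2 = (1.000000, 0.035714)
Gv2 = (6.142857, 0.035714); divide by 6.142857 → v3 = (1.000000, 0.005814)
Requested entry of v3: 1/172 = 0.00581

0.00581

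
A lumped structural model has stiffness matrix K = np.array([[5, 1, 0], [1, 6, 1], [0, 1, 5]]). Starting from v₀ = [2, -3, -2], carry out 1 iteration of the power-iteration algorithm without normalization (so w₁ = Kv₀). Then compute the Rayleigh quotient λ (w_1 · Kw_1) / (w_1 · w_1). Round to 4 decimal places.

λ ≈ 5.9963

w1 = Kv₀ = (5·2 + 1·(-3) + 0·(-2); 1·2 + 6·(-3) + 1·(-2); 0·2 + 1·(-3) + 5·(-2)) = (7, -18, -13)
Kw1 = (17, -114, -83)
w1·Kw1 = 7·17 + (-18)·(-114) + (-13)·(-83) = 3250; w1·w1 = 7·7 + (-18)·(-18) + (-13)·(-13) = 542
λ ≈ 3250/542 = 5.9963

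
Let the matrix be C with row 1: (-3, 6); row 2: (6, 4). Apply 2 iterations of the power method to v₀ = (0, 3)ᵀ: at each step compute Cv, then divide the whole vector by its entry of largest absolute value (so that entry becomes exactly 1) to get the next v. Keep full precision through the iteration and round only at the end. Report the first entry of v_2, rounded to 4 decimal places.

0.1154

Cv0 = (18.00000, 12.00000); divide by 18.00000 → v1 = (1.00000, 0.66667)
Cv1 = (1.00000, 8.66667); divide by 8.66667 → v2 = (0.11538, 1.00000)
Requested entry of v2: 18/156 = 0.1154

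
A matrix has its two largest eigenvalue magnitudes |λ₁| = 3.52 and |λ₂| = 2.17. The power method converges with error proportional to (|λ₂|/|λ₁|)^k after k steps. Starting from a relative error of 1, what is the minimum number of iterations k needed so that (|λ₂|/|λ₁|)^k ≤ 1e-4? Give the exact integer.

20

|λ₂/λ₁| = 2.17/3.52 = 0.61648
Need k ≥ ln(1e-4) / ln(0.61648) = -9.2103 / -0.4837 ≈ 19.040
Smallest integer k satisfying the bound: 20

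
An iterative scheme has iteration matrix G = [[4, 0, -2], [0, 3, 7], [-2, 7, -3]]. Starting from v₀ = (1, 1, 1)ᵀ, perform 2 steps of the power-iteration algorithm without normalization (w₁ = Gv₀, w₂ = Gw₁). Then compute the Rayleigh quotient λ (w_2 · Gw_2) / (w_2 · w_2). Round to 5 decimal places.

5.59654

w1 = Gv₀ = (4·1 + 0·1 + (-2)·1; 0·1 + 3·1 + 7·1; (-2)·1 + 7·1 + (-3)·1) = (2, 10, 2)
w2 = Gw1 = (4·2 + 0·10 + (-2)·2; 0·2 + 3·10 + 7·2; (-2)·2 + 7·10 + (-3)·2) = (4, 44, 60)
Gw2 = (-104, 552, 120)
w2·Gw2 = 4·(-104) + 44·552 + 60·120 = 31072; w2·w2 = 4·4 + 44·44 + 60·60 = 5552
λ ≈ 31072/5552 = 5.59654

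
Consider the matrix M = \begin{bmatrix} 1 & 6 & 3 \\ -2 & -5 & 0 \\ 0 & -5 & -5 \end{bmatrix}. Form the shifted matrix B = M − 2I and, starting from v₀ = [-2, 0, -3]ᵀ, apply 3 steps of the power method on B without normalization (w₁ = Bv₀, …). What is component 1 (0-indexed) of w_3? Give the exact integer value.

B = M − 2I has rows (-1, 6, 3); (-2, -7, 0); (0, -5, -7)
w1 = Bv₀ = ((-1)·(-2) + 6·0 + 3·(-3); (-2)·(-2) + (-7)·0 + 0·(-3); 0·(-2) + (-5)·0 + (-7)·(-3)) = (-7, 4, 21)
w2 = Bw1 = ((-1)·(-7) + 6·4 + 3·21; (-2)·(-7) + (-7)·4 + 0·21; 0·(-7) + (-5)·4 + (-7)·21) = (94, -14, -167)
w3 = Bw2 = (-679, -90, 1239)
Requested component of w3: -90

-90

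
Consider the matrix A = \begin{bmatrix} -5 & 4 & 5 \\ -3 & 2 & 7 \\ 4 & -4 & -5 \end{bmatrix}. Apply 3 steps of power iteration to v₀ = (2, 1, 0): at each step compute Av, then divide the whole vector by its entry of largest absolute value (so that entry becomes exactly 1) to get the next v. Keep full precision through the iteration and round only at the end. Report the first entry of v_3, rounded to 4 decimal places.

Av0 = (-6.00000, -4.00000, 4.00000); divide by -6.00000 → v1 = (1.00000, 0.66667, -0.66667)
Av1 = (-5.66667, -6.33333, 4.66667); divide by -6.33333 → v2 = (0.89474, 1.00000, -0.73684)
Av2 = (-4.15789, -5.84211, 3.26316); divide by -5.84211 → v3 = (0.71171, 1.00000, -0.55856)
Requested entry of v3: -158/-222 = 0.7117

0.7117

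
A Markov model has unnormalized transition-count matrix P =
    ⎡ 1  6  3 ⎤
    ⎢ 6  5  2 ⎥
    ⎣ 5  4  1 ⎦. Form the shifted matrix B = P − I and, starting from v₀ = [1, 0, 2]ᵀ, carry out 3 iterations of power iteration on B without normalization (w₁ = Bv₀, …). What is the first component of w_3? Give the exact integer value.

726

B = P − I has rows (0, 6, 3); (6, 4, 2); (5, 4, 0)
w1 = Bv₀ = (6, 10, 5)
w2 = Bw1 = (75, 86, 70)
w3 = Bw2 = (726, 934, 719)
Requested component of w3: 726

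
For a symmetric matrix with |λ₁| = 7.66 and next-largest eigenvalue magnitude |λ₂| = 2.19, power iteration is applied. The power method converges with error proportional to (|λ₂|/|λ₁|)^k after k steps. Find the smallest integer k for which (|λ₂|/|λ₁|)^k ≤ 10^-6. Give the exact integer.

12

|λ₂/λ₁| = 2.19/7.66 = 0.28590
Need k ≥ ln(10^-6) / ln(0.28590) = -13.8155 / -1.2521 ≈ 11.034
Smallest integer k satisfying the bound: 12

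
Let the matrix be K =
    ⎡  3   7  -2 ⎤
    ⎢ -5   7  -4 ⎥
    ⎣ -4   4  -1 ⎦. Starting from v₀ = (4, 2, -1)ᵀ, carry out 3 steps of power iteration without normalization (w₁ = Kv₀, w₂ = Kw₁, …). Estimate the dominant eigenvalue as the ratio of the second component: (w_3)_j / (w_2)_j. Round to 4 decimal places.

w1 = Kv₀ = (3·4 + 7·2 + (-2)·(-1); (-5)·4 + 7·2 + (-4)·(-1); (-4)·4 + 4·2 + (-1)·(-1)) = (28, -2, -7)
w2 = Kw1 = (3·28 + 7·(-2) + (-2)·(-7); (-5)·28 + 7·(-2) + (-4)·(-7); (-4)·28 + 4·(-2) + (-1)·(-7)) = (84, -126, -113)
w3 = Kw2 = (-404, -850, -727)
Ratio at component: -850 / -126 = 6.7460

λ ≈ 6.7460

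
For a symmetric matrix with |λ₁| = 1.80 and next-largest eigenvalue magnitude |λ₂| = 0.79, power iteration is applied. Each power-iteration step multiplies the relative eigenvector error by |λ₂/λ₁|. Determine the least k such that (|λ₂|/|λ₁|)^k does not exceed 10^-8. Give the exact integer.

23

|λ₂/λ₁| = 0.79/1.80 = 0.43889
Need k ≥ ln(10^-8) / ln(0.43889) = -18.4207 / -0.8235 ≈ 22.369
Smallest integer k satisfying the bound: 23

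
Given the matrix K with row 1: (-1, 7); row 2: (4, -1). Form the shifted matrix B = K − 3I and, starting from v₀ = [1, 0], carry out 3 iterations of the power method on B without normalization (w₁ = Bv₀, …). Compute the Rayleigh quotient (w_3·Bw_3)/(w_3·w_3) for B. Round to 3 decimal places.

μ ≈ -9.299

B = K − 3I has rows (-4, 7); (4, -4)
w1 = Bv₀ = (-4, 4)
w2 = Bw1 = (44, -32)
w3 = Bw2 = (-400, 304)
Bw3 = (3728, -2816)
w3·Bw3 = -2347264; w3·w3 = 252416; μ ≈ -2347264/252416 = -9.299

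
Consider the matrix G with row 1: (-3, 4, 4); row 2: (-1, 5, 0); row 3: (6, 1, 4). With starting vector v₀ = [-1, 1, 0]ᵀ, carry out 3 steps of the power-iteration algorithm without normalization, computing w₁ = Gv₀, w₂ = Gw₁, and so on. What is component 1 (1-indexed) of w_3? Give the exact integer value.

255

w1 = Gv₀ = ((-3)·(-1) + 4·1 + 4·0; (-1)·(-1) + 5·1 + 0·0; 6·(-1) + 1·1 + 4·0) = (7, 6, -5)
w2 = Gw1 = ((-3)·7 + 4·6 + 4·(-5); (-1)·7 + 5·6 + 0·(-5); 6·7 + 1·6 + 4·(-5)) = (-17, 23, 28)
w3 = Gw2 = (255, 132, 33)
The requested component of w3 is 255.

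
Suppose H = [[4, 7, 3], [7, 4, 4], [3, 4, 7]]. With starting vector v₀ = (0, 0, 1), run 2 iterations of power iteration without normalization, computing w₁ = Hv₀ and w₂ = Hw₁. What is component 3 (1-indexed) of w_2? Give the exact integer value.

74

w1 = Hv₀ = (3, 4, 7)
w2 = Hw1 = (61, 65, 74)
The requested component of w2 is 74.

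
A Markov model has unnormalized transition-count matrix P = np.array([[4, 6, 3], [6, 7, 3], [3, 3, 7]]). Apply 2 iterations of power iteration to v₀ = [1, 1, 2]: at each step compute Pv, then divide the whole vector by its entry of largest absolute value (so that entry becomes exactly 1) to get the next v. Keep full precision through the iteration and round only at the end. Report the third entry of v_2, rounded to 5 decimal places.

0.84775

Pv0 = (16.000000, 19.000000, 20.000000); divide by 20.000000 → v1 = (0.800000, 0.950000, 1.000000)
Pv1 = (11.900000, 14.450000, 12.250000); divide by 14.450000 → v2 = (0.823529, 1.000000, 0.847751)
Requested entry of v2: 245/289 = 0.84775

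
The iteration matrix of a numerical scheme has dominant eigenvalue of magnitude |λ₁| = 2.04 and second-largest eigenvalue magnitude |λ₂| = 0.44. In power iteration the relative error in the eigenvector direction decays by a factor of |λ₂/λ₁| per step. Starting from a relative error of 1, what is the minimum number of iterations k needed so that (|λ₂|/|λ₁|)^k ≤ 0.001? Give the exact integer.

|λ₂/λ₁| = 0.44/2.04 = 0.21569
Need k ≥ ln(0.001) / ln(0.21569) = -6.9078 / -1.5339 ≈ 4.503
Smallest integer k satisfying the bound: 5

5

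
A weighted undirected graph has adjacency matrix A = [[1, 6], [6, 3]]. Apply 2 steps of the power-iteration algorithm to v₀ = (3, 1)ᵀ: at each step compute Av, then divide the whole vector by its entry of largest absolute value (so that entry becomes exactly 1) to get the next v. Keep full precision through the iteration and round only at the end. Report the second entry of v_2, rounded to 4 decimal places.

Av0 = (9.00000, 21.00000); divide by 21.00000 → v1 = (0.42857, 1.00000)
Av1 = (6.42857, 5.57143); divide by 6.42857 → v2 = (1.00000, 0.86667)
Requested entry of v2: 117/135 = 0.8667

0.8667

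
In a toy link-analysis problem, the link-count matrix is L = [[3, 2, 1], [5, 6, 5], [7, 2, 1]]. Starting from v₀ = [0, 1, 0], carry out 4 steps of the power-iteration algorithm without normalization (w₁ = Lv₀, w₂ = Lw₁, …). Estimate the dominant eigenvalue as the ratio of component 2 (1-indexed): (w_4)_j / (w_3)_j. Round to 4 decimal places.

λ ≈ 10.1667

w1 = Lv₀ = (2, 6, 2)
w2 = Lw1 = (20, 56, 28)
w3 = Lw2 = (200, 576, 280)
w4 = Lw3 = (2032, 5856, 2832)
Ratio at component: 5856 / 576 = 10.1667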